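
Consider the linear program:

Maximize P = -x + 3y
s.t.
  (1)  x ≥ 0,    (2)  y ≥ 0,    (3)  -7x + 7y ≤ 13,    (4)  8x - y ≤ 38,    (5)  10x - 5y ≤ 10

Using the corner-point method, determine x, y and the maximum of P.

Corner points and P = -x + 3y:
  (0, 0) → P = 0
  (0, 13/7) → P = 39/7
  (1, 0) → P = -1
  (27/7, 40/7) → P = 93/7

x = 27/7, y = 40/7, maximum P = 93/7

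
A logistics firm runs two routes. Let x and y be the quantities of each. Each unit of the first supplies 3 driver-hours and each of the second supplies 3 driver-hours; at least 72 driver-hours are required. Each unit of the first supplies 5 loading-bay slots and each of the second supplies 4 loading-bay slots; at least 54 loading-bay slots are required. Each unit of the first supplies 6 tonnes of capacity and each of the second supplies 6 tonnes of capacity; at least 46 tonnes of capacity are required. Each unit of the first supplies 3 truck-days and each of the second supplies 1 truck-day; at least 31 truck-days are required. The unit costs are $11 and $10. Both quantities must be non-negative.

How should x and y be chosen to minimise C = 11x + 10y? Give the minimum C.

Corner points and C = 11x + 10y:
  (0, 31) → C = 310
  (24, 0) → C = 264
  (7/2, 41/2) → C = 487/2
The feasible region is unbounded (it extends along (0, 1), (1, 0)), but C strictly increases along every unbounded feasible direction, so there is no improving ray and the minimum is attained at a vertex.

x = 7/2, y = 41/2, minimum C = 487/2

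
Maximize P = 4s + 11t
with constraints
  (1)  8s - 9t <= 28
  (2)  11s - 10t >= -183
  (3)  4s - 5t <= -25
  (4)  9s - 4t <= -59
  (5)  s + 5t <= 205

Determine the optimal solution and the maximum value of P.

Extreme points and P = 4s + 11t:
  (-133/3, -457/15) → P = -7687/15
  (71/23, 499/23) → P = 251
  (-195/29, -11/29) → P = -901/29

s = 71/23, t = 499/23, maximum P = 251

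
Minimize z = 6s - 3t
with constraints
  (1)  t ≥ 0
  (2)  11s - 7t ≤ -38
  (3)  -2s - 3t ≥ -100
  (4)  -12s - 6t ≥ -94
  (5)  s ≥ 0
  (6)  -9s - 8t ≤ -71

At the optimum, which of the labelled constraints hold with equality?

Feasible corners and z = 6s - 3t:
  (43/15, 149/15) → z = -63/5
  (193/151, 1123/151) → z = -2211/151
  (0, 47/3) → z = -47
  (0, 71/8) → z = -213/8

The minimum is at (0, 47/3). Substituting into each constraint, equality holds for (4) and (5); the remaining constraints have slack.

(4) and (5)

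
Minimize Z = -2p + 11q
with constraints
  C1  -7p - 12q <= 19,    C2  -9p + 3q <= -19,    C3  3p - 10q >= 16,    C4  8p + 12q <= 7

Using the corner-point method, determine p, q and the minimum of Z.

Feasible corners and Z = -2p + 11q:
  (57/43, -304/129) → Z = -3686/129
  (26, -67/4) → Z = -945/4
  (142/81, -29/27) → Z = -1241/81
  (131/58, -107/116) → Z = -1701/116

The optimum lies where -7p - 12q = 19 and 8p + 12q = 7.
Solving simultaneously gives p = 26, q = -67/4.

p = 26, q = -67/4, minimum Z = -945/4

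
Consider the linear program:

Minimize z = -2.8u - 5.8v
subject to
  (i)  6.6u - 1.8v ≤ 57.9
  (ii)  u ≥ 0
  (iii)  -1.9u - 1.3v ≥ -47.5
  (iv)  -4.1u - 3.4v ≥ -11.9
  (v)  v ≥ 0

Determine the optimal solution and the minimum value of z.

u = 0, v = 3.5, minimum z = -20.3

Extreme points and z = -2.8u - 5.8v:
  (0, 7/2) → z = -203/10
  (0, 0) → z = 0
  (119/41, 0) → z = -1666/205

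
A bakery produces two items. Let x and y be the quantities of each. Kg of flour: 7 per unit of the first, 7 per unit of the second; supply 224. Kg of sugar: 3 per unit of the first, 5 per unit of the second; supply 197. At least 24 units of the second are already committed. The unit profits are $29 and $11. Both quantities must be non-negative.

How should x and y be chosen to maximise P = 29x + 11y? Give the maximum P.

Vertices and P = 29x + 11y:
  (0, 32) → P = 352
  (0, 24) → P = 264
  (8, 24) → P = 496

The binding constraints are 7x + 7y = 224 and y = 24.
Solving simultaneously gives x = 8, y = 24.

x = 8, y = 24, maximum P = 496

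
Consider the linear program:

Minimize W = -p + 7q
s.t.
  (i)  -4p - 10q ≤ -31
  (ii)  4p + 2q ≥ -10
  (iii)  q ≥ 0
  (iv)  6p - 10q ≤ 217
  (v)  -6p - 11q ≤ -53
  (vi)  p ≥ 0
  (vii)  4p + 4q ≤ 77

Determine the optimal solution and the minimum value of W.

p = 77/4, q = 0, minimum W = -77/4

Vertices and W = -p + 7q:
  (53/6, 0) → W = -53/6
  (77/4, 0) → W = -77/4
  (0, 53/11) → W = 371/11
  (0, 77/4) → W = 539/4

At the optimal vertex, q = 0 and 4p + 4q = 77.
Solving simultaneously gives p = 77/4, q = 0.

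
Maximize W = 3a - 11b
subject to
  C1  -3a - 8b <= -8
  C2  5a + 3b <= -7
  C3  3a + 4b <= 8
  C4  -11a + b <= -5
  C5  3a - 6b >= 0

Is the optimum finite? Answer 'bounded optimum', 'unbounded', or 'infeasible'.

The boundaries -3a - 8b = -8 and 3a + 4b = 8 meet at (8/3, 0), but that point violates 5a + 3b ≤ -7. Every candidate vertex is excluded by some other constraint, so the feasible region is empty.

infeasible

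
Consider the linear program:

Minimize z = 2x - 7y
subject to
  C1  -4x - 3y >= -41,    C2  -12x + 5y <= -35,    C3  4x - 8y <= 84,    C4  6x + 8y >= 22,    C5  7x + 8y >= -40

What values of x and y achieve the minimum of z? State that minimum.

x = 155/28, y = 44/7, minimum z = -461/14

At the optimal vertex, -4x - 3y = -41 and -12x + 5y = -35.
Solving simultaneously gives x = 155/28, y = 44/7.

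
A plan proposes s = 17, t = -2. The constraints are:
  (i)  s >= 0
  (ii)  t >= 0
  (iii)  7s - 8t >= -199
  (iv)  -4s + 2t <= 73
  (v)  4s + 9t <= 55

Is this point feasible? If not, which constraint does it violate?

not feasible — violates (ii)

Constraint (ii): t = -2, which is not ≥ 0. All other constraints are satisfied.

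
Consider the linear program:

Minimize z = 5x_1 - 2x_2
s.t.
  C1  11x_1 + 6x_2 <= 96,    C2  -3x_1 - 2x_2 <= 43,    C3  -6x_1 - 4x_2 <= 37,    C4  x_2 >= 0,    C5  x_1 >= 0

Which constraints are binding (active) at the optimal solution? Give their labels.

C1 and C5

Feasible corners and z = 5x_1 - 2x_2:
  (96/11, 0) → z = 480/11
  (0, 16) → z = -32
  (0, 0) → z = 0

The minimum is at (0, 16). Substituting into each constraint, equality holds for C1 and C5; the remaining constraints have slack.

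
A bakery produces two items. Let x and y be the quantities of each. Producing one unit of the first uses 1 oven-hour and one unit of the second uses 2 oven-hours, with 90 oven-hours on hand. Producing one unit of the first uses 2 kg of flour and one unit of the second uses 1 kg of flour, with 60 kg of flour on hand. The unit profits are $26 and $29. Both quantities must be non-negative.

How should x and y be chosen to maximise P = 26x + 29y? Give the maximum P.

x = 10, y = 40, maximum P = 1420

Extreme points and P = 26x + 29y:
  (0, 0) → P = 0
  (0, 45) → P = 1305
  (30, 0) → P = 780
  (10, 40) → P = 1420

The optimum lies where x + 2y = 90 and 2x + y = 60.
Solving simultaneously gives x = 10, y = 40.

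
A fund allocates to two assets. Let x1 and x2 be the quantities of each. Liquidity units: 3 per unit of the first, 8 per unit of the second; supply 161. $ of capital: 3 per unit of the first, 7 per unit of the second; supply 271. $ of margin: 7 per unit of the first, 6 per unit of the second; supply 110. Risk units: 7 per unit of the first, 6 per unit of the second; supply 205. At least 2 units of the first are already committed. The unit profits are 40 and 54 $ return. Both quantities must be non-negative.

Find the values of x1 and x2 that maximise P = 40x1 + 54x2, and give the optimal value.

x1 = 2, x2 = 16, maximum P = 944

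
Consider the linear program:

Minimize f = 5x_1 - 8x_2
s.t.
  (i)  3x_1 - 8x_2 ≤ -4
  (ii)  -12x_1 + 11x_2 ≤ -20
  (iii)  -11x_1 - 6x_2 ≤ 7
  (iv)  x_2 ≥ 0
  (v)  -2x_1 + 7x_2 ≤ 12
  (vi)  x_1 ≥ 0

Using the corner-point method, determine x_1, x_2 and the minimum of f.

Feasible corners and f = 5x_1 - 8x_2:
  (68/21, 12/7) → f = 52/21
  (68/5, 28/5) → f = 116/5
  (136/31, 92/31) → f = -56/31

The binding constraints are -12x_1 + 11x_2 = -20 and -2x_1 + 7x_2 = 12.
Solving simultaneously gives x_1 = 136/31, x_2 = 92/31.

x_1 = 136/31, x_2 = 92/31, minimum f = -56/31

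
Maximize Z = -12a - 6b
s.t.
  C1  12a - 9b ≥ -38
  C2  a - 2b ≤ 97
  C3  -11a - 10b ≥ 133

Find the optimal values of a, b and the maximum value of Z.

a = -949/15, b = -1202/15, maximum Z = 1240

Corner points and Z = -12a - 6b:
  (-949/15, -1202/15) → Z = 1240
  (-1577/219, -1178/219) → Z = 8664/73
  (22, -75/2) → Z = -39

The optimum lies where 12a - 9b = -38 and a - 2b = 97.
Solving simultaneously gives a = -949/15, b = -1202/15.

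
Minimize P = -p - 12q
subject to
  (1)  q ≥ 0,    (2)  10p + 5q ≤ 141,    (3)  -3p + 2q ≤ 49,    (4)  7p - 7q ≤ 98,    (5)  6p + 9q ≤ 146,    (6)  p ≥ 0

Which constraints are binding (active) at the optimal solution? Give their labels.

Vertices and P = -p - 12q:
  (14, 0) → P = -14
  (0, 0) → P = 0
  (211/15, 1/15) → P = -223/15
  (539/60, 307/30) → P = -7907/60
  (0, 146/9) → P = -584/3

The minimum is at (0, 146/9). Substituting into each constraint, equality holds for (5) and (6); the remaining constraints have slack.

(5) and (6)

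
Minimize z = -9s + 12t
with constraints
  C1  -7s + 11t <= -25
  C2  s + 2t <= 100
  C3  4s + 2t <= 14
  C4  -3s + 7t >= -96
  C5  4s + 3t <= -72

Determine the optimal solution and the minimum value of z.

Corner points and z = -9s + 12t:
  (-881/16, -597/16) → z = 765/16
  (-717/65, -604/65) → z = -159/13
  (-216/37, -600/37) → z = -5256/37

s = -216/37, t = -600/37, minimum z = -5256/37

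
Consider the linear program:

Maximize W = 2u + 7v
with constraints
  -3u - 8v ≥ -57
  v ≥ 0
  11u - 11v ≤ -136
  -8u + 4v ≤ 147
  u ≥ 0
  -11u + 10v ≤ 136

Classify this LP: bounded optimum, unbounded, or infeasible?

infeasible

The boundaries -3u - 8v = -57 and v = 0 meet at (19, 0), but that point violates 11u - 11v ≤ -136. Every candidate vertex is excluded by some other constraint, so the feasible region is empty.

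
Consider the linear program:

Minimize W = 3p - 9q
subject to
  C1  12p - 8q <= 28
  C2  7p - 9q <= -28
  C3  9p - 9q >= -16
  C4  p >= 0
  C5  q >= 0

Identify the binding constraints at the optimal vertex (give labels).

Corner points and W = 3p - 9q:
  (119/13, 133/13) → W = -840/13
  (95/9, 37/3) → W = -238/3
  (6, 70/9) → W = -52

The minimum is at (95/9, 37/3). Substituting into each constraint, equality holds for C1 and C3; the remaining constraints have slack.

C1 and C3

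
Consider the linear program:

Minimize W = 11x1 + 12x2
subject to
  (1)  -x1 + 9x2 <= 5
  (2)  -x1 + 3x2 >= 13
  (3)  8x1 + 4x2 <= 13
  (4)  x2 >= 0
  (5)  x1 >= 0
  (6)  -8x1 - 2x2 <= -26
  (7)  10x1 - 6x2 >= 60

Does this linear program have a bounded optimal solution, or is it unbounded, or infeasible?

infeasible

The boundaries -8x1 - 2x2 = -26 and 10x1 - 6x2 = 60 meet at (69/17, -55/17), but that point violates -x1 + 3x2 ≥ 13. Every candidate vertex is excluded by some other constraint, so the feasible region is empty.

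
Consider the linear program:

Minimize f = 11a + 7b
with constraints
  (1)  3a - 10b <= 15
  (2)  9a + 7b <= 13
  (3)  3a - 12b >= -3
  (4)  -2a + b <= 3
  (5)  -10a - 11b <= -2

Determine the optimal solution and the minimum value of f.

a = -1/17, b = 4/17, minimum f = 1

Corner points and f = 11a + 7b:
  (235/111, -32/37) → f = 1913/111
  (185/133, -144/133) → f = 1027/133
  (45/43, 22/43) → f = 649/43
  (-1/17, 4/17) → f = 1

At the optimal vertex, 3a - 12b = -3 and -10a - 11b = -2.
Solving simultaneously gives a = -1/17, b = 4/17.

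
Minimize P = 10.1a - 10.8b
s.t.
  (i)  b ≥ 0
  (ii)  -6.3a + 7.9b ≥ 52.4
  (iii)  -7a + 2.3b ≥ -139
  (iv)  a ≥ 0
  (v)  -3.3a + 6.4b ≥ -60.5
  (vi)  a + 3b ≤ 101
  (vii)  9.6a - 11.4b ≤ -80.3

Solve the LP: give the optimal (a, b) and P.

Vertices and P = 10.1a - 10.8b:
  (0, 101/3) → P = -1818/5
  (0, 803/114) → P = -7227/95
  (3035/134, 10499/402) → P = -71429/1340

At the optimal vertex, a = 0 and a + 3b = 101.
Solving simultaneously gives a = 0, b = 101/3.

a = 0, b = 101/3, minimum P = -1818/5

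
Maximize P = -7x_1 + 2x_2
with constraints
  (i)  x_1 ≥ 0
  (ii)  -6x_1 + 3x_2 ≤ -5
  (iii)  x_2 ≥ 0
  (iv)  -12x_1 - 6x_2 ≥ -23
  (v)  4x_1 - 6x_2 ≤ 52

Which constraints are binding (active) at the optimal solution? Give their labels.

Feasible corners and P = -7x_1 + 2x_2:
  (5/6, 0) → P = -35/6
  (11/8, 13/12) → P = -179/24
  (23/12, 0) → P = -161/12

The maximum is at (5/6, 0). Substituting into each constraint, equality holds for (ii) and (iii); the remaining constraints have slack.

(ii) and (iii)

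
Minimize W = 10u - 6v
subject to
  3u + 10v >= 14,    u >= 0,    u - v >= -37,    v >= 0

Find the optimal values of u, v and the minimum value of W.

u = 0, v = 37, minimum W = -222

Vertices and W = 10u - 6v:
  (0, 7/5) → W = -42/5
  (14/3, 0) → W = 140/3
  (0, 37) → W = -222
The feasible region is unbounded (it extends along (1, 1), (1, 0)), but W strictly increases along every unbounded feasible direction, so there is no improving ray and the minimum is attained at a vertex.

The optimum lies where u = 0 and u - v = -37.
Solving simultaneously gives u = 0, v = 37.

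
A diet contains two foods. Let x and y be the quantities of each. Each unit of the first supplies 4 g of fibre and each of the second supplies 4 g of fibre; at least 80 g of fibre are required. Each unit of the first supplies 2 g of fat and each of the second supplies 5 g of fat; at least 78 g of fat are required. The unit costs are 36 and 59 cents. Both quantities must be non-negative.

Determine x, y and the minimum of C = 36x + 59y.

x = 22/3, y = 38/3, minimum C = 3034/3

Vertices and C = 36x + 59y:
  (0, 20) → C = 1180
  (39, 0) → C = 1404
  (22/3, 38/3) → C = 3034/3
The feasible region is unbounded (it extends along (0, 1), (1, 0)), but C strictly increases along every unbounded feasible direction, so there is no improving ray and the minimum is attained at a vertex.

The binding constraints are 4x + 4y = 80 and 2x + 5y = 78.
Solving simultaneously gives x = 22/3, y = 38/3.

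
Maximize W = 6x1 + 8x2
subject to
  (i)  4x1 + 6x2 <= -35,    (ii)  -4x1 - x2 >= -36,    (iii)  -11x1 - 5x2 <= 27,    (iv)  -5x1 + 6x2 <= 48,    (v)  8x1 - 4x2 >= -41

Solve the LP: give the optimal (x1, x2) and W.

x1 = 251/20, x2 = -71/5, maximum W = -383/10

Feasible corners and W = 6x1 + 8x2:
  (251/20, -71/5) → W = -383/10
  (13/46, -277/46) → W = -1069/23
  (23, -56) → W = -310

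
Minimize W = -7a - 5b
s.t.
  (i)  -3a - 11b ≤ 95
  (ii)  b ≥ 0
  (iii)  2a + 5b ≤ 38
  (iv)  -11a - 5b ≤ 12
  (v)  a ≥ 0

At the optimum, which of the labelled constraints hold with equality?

Corner points and W = -7a - 5b:
  (19, 0) → W = -133
  (0, 0) → W = 0
  (0, 38/5) → W = -38

The minimum is at (19, 0). Substituting into each constraint, equality holds for (ii) and (iii); the remaining constraints have slack.

(ii) and (iii)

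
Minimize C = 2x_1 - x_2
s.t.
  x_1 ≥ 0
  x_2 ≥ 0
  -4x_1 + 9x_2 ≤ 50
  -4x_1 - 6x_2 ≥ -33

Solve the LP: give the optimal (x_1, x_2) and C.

x_1 = 0, x_2 = 11/2, minimum C = -11/2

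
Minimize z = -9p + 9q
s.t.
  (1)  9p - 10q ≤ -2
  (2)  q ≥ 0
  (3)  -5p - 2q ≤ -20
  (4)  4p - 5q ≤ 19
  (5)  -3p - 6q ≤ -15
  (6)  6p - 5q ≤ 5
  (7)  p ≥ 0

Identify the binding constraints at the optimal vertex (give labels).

(1) and (6)

Extreme points and z = -9p + 9q:
  (49/17, 95/34) → z = -27/34
  (4, 19/5) → z = -9/5
  (0, 10) → z = 90
The feasible region is unbounded (it extends along (0, 1), (5, 6)), but z strictly increases along every unbounded feasible direction, so there is no improving ray and the minimum is attained at a vertex.

The minimum is at (4, 19/5). Substituting into each constraint, equality holds for (1) and (6); the remaining constraints have slack.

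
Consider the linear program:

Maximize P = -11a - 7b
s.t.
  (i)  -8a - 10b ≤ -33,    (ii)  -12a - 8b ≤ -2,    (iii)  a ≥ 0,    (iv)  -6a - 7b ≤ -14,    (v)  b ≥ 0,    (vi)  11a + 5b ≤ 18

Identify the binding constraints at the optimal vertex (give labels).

Extreme points and P = -11a - 7b:
  (0, 33/10) → P = -231/10
  (3/14, 219/70) → P = -849/35
  (0, 18/5) → P = -126/5

The maximum is at (0, 33/10). Substituting into each constraint, equality holds for (i) and (iii); the remaining constraints have slack.

(i) and (iii)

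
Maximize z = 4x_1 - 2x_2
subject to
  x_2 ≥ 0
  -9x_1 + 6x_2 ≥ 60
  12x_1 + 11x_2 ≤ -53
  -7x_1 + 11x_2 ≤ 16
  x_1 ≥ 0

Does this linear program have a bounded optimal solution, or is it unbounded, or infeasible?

infeasible

The boundaries -7x_1 + 11x_2 = 16 and x_1 = 0 meet at (0, 16/11), but that point violates -9x_1 + 6x_2 ≥ 60. Every candidate vertex is excluded by some other constraint, so the feasible region is empty.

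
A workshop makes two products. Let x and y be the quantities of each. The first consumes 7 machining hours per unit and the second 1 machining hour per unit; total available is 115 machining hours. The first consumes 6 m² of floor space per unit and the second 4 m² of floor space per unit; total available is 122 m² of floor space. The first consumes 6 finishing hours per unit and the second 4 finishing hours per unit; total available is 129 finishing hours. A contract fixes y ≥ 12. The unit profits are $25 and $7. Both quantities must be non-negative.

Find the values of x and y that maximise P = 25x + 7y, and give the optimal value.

x = 37/3, y = 12, maximum P = 1177/3

The optimum lies where 6x + 4y = 122 and y = 12.
Solving simultaneously gives x = 37/3, y = 12.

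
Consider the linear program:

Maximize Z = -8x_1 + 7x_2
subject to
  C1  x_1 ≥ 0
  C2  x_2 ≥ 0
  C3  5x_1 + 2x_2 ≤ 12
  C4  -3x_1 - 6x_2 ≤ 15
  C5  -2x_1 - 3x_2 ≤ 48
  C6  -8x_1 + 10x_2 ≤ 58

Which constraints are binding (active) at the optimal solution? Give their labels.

C1 and C6

Extreme points and Z = -8x_1 + 7x_2:
  (0, 0) → Z = 0
  (0, 29/5) → Z = 203/5
  (12/5, 0) → Z = -96/5
  (2/33, 193/33) → Z = 445/11

The maximum is at (0, 29/5). Substituting into each constraint, equality holds for C1 and C6; the remaining constraints have slack.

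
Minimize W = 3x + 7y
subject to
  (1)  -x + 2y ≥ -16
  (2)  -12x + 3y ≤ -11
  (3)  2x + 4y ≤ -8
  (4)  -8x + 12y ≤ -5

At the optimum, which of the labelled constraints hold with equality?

Extreme points and W = 3x + 7y:
  (-26/21, -181/21) → W = -1345/21
  (6, -5) → W = -17
  (10/27, -59/27) → W = -383/27

The minimum is at (-26/21, -181/21). Substituting into each constraint, equality holds for (1) and (2); the remaining constraints have slack.

(1) and (2)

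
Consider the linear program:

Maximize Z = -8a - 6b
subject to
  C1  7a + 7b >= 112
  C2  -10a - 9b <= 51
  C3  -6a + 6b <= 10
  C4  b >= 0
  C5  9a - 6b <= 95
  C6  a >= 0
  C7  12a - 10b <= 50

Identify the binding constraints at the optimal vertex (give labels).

C1 and C3

Extreme points and Z = -8a - 6b:
  (43/6, 53/6) → Z = -331/3
  (105/11, 71/11) → Z = -1266/11
  (100/3, 35) → Z = -1430/3

The maximum is at (43/6, 53/6). Substituting into each constraint, equality holds for C1 and C3; the remaining constraints have slack.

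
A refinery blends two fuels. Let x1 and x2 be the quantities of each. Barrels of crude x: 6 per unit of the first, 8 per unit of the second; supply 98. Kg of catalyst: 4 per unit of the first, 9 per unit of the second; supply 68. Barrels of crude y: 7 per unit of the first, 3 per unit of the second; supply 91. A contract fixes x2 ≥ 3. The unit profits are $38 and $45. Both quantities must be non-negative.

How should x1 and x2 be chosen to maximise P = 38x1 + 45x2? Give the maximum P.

x1 = 41/4, x2 = 3, maximum P = 1049/2

Extreme points and P = 38x1 + 45x2:
  (0, 68/9) → P = 340
  (0, 3) → P = 135
  (41/4, 3) → P = 1049/2

The binding constraints are 4x1 + 9x2 = 68 and x2 = 3.
Solving simultaneously gives x1 = 41/4, x2 = 3.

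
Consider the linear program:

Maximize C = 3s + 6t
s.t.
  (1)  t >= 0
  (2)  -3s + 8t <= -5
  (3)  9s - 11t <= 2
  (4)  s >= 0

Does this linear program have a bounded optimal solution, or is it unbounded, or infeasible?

The boundaries t = 0 and -3s + 8t = -5 meet at (5/3, 0), but that point violates 9s - 11t ≤ 2. Every candidate vertex is excluded by some other constraint, so the feasible region is empty.

infeasible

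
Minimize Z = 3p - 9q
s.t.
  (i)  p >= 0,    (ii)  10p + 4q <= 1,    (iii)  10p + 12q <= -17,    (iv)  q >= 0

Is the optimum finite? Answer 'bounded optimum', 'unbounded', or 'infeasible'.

infeasible

The boundaries p = 0 and 10p + 4q = 1 meet at (0, 1/4), but that point violates 10p + 12q ≤ -17. Every candidate vertex is excluded by some other constraint, so the feasible region is empty.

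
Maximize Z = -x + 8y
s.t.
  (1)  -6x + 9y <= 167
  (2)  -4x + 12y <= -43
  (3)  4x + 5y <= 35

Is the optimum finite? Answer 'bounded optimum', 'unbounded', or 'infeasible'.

bounded optimum

Feasible corners and Z = -x + 8y:
  (-797/12, -463/18) → Z = -5017/36
  (635/68, -8/17) → Z = -891/68
The feasible region has finitely many vertices and no improving ray; the maximum is -891/68 at (635/68, -8/17).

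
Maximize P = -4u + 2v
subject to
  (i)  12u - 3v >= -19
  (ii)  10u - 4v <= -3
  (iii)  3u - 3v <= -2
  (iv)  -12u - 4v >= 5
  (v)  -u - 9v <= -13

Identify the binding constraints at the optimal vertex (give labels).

(i) and (iv)

Extreme points and P = -4u + 2v:
  (-13/12, 2) → P = 25/3
  (-44/37, 175/111) → P = 878/111
  (-97/104, 161/104) → P = 355/52

The maximum is at (-13/12, 2). Substituting into each constraint, equality holds for (i) and (iv); the remaining constraints have slack.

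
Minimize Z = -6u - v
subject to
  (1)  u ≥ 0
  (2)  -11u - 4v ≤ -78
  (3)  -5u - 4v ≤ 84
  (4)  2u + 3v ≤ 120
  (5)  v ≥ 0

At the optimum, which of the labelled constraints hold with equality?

Corner points and Z = -6u - v:
  (0, 39/2) → Z = -39/2
  (0, 40) → Z = -40
  (78/11, 0) → Z = -468/11
  (60, 0) → Z = -360

The minimum is at (60, 0). Substituting into each constraint, equality holds for (4) and (5); the remaining constraints have slack.

(4) and (5)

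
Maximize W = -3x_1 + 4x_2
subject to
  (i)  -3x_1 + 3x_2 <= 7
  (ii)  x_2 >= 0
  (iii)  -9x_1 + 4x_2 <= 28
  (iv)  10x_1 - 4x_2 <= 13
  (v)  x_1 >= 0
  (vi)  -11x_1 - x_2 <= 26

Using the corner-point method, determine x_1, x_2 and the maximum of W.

x_1 = 67/18, x_2 = 109/18, maximum W = 235/18

At the optimal vertex, -3x_1 + 3x_2 = 7 and 10x_1 - 4x_2 = 13.
Solving simultaneously gives x_1 = 67/18, x_2 = 109/18.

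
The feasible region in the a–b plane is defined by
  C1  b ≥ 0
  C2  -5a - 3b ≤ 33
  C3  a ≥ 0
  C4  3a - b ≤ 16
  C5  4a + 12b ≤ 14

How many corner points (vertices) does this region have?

The feasible vertices (each the meet of two boundaries and inside every other half-plane) are:
  (0, 0)
  (7/2, 0)
  (0, 7/6)

3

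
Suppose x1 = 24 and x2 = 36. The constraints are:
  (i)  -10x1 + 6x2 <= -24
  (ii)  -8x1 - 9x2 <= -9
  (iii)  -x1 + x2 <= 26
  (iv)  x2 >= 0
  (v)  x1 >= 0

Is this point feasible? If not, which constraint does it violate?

feasible

(i): -24 ≤ -24 ✓
(ii): -516 ≤ -9 ✓
(iii): 12 ≤ 26 ✓
(iv): 36 ≥ 0 ✓
(v): 24 ≥ 0 ✓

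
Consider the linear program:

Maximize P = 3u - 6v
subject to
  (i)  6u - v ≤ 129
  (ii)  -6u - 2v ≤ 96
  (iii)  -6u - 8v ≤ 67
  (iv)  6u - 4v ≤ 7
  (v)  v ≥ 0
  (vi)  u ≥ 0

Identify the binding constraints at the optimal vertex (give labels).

(iv) and (v)

Feasible corners and P = 3u - 6v:
  (509/18, 122/3) → P = -955/6
  (7/6, 0) → P = 7/2
  (0, 0) → P = 0
The feasible region is unbounded (it extends along (0, 1), (1, 6)), but P strictly decreases along every unbounded feasible direction, so there is no improving ray and the maximum is attained at a vertex.

The maximum is at (7/6, 0). Substituting into each constraint, equality holds for (iv) and (v); the remaining constraints have slack.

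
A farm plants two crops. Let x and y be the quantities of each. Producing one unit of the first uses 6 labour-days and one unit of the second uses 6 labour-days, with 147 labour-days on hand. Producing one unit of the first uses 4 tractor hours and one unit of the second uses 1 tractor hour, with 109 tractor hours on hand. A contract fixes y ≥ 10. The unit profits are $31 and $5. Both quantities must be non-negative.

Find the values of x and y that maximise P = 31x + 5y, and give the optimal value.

x = 29/2, y = 10, maximum P = 999/2

Feasible corners and P = 31x + 5y:
  (0, 49/2) → P = 245/2
  (0, 10) → P = 50
  (29/2, 10) → P = 999/2

The optimum lies where 6x + 6y = 147 and y = 10.
Solving simultaneously gives x = 29/2, y = 10.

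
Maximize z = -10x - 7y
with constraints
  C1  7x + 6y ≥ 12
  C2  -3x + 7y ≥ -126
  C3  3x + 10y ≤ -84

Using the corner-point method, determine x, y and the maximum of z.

x = 12, y = -12, maximum z = -36

Corner points and z = -10x - 7y:
  (840/67, -846/67) → z = -2478/67
  (12, -12) → z = -36
  (224/17, -210/17) → z = -770/17

The optimum lies where 7x + 6y = 12 and 3x + 10y = -84.
Solving simultaneously gives x = 12, y = -12.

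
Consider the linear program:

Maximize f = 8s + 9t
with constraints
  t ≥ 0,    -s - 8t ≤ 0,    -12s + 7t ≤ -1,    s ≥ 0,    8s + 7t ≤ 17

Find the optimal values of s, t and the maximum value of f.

Extreme points and f = 8s + 9t:
  (1/12, 0) → f = 2/3
  (17/8, 0) → f = 17
  (9/10, 7/5) → f = 99/5

s = 9/10, t = 7/5, maximum f = 99/5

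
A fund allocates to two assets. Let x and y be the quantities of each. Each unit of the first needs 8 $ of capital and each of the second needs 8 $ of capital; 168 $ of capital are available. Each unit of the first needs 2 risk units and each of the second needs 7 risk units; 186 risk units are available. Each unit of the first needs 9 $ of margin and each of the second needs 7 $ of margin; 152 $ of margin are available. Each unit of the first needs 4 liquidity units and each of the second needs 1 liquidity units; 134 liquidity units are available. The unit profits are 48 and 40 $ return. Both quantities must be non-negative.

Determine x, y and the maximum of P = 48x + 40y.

x = 5/2, y = 37/2, maximum P = 860

Vertices and P = 48x + 40y:
  (0, 0) → P = 0
  (0, 21) → P = 840
  (152/9, 0) → P = 2432/3
  (5/2, 37/2) → P = 860

The optimum lies where 8x + 8y = 168 and 9x + 7y = 152.
Solving simultaneously gives x = 5/2, y = 37/2.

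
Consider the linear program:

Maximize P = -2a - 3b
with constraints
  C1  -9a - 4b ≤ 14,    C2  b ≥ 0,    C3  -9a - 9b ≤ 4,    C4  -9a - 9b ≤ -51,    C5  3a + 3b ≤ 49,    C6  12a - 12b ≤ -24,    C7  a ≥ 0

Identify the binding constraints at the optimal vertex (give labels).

C4 and C6

Corner points and P = -2a - 3b:
  (11/6, 23/6) → P = -91/6
  (0, 17/3) → P = -17
  (43/6, 55/6) → P = -251/6
  (0, 49/3) → P = -49

The maximum is at (11/6, 23/6). Substituting into each constraint, equality holds for C4 and C6; the remaining constraints have slack.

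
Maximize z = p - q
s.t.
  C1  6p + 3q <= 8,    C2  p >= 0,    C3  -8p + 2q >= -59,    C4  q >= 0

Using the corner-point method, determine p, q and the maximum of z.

Corner points and z = p - q:
  (0, 8/3) → z = -8/3
  (4/3, 0) → z = 4/3
  (0, 0) → z = 0

p = 4/3, q = 0, maximum z = 4/3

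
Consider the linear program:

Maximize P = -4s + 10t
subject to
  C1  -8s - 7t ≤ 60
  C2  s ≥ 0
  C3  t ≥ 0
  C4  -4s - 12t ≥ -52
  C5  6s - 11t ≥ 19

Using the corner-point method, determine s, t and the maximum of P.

s = 200/29, t = 59/29, maximum P = -210/29

Vertices and P = -4s + 10t:
  (13, 0) → P = -52
  (19/6, 0) → P = -38/3
  (200/29, 59/29) → P = -210/29

At the optimal vertex, -4s - 12t = -52 and 6s - 11t = 19.
Solving simultaneously gives s = 200/29, t = 59/29.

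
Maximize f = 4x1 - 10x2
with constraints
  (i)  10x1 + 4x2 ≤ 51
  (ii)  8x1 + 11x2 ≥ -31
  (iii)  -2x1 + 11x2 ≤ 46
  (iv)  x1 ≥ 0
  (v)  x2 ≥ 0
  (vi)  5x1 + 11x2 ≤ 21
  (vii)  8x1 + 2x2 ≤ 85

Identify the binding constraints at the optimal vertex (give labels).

Feasible corners and f = 4x1 - 10x2:
  (0, 0) → f = 0
  (0, 21/11) → f = -210/11
  (21/5, 0) → f = 84/5

The maximum is at (21/5, 0). Substituting into each constraint, equality holds for (v) and (vi); the remaining constraints have slack.

(v) and (vi)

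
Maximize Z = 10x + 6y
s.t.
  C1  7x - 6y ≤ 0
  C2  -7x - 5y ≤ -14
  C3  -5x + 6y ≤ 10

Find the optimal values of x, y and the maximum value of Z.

Corner points and Z = 10x + 6y:
  (12/11, 14/11) → Z = 204/11
  (5, 35/6) → Z = 85
  (34/67, 140/67) → Z = 1180/67

The optimum lies where 7x - 6y = 0 and -5x + 6y = 10.
Solving simultaneously gives x = 5, y = 35/6.

x = 5, y = 35/6, maximum Z = 85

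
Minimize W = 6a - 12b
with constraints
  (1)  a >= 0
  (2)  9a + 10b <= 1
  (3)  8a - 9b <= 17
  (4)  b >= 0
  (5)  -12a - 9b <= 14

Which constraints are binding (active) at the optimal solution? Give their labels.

Extreme points and W = 6a - 12b:
  (0, 1/10) → W = -6/5
  (0, 0) → W = 0
  (1/9, 0) → W = 2/3

The minimum is at (0, 1/10). Substituting into each constraint, equality holds for (1) and (2); the remaining constraints have slack.

(1) and (2)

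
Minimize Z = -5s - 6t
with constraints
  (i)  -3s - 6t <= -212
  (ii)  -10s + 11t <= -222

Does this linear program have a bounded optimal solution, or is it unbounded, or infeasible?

From the feasible point (3664/93, 1454/93), moving in the direction (6, -3) keeps every constraint satisfied while Z decreases without bound.

unbounded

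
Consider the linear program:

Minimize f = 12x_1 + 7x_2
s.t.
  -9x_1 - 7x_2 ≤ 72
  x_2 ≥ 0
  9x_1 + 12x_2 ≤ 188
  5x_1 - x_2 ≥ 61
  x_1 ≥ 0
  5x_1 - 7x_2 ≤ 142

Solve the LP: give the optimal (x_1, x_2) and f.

x_1 = 61/5, x_2 = 0, minimum f = 732/5

Corner points and f = 12x_1 + 7x_2:
  (188/9, 0) → f = 752/3
  (61/5, 0) → f = 732/5
  (40/3, 17/3) → f = 599/3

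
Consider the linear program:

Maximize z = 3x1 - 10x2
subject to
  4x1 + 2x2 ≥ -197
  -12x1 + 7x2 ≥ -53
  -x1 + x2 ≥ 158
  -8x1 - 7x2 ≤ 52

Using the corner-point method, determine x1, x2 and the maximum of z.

x1 = -386/5, x2 = 404/5, maximum z = -5198/5

Corner points and z = 3x1 - 10x2:
  (-425/4, 114) → z = -5835/4
  (1159/5, 1949/5) → z = -16013/5
  (-386/5, 404/5) → z = -5198/5
The feasible region is unbounded (it extends along (-1, 2), (7, 12)), but z strictly decreases along every unbounded feasible direction, so there is no improving ray and the maximum is attained at a vertex.

At the optimal vertex, -x1 + x2 = 158 and -8x1 - 7x2 = 52.
Solving simultaneously gives x1 = -386/5, x2 = 404/5.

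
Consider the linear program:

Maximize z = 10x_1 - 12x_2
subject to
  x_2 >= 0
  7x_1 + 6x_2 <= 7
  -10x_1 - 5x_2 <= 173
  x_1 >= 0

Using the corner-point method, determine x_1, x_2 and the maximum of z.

Vertices and z = 10x_1 - 12x_2:
  (1, 0) → z = 10
  (0, 0) → z = 0
  (0, 7/6) → z = -14

The optimum lies where x_2 = 0 and 7x_1 + 6x_2 = 7.
Solving simultaneously gives x_1 = 1, x_2 = 0.

x_1 = 1, x_2 = 0, maximum z = 10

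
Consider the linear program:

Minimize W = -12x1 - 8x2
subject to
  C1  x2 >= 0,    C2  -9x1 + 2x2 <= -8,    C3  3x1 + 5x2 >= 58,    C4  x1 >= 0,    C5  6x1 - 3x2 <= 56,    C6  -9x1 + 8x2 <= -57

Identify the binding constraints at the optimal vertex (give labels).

C5 and C6

Feasible corners and W = -12x1 - 8x2:
  (454/39, 60/13) → W = -2296/13
  (749/69, 117/23) → W = -3932/23
  (277/21, 54/7) → W = -220

The minimum is at (277/21, 54/7). Substituting into each constraint, equality holds for C5 and C6; the remaining constraints have slack.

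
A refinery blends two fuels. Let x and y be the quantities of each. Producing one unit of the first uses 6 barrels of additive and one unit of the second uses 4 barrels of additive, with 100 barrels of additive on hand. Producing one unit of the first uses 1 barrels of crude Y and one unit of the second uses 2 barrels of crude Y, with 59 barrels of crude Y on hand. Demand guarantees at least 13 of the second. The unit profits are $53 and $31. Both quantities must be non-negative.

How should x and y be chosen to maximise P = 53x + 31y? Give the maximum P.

Vertices and P = 53x + 31y:
  (0, 25) → P = 775
  (0, 13) → P = 403
  (8, 13) → P = 827

The optimum lies where 6x + 4y = 100 and y = 13.
Solving simultaneously gives x = 8, y = 13.

x = 8, y = 13, maximum P = 827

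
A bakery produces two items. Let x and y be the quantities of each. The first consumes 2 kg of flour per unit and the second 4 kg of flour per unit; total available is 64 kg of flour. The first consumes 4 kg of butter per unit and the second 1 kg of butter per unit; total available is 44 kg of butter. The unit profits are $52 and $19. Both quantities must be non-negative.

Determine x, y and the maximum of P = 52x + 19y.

x = 8, y = 12, maximum P = 644

Corner points and P = 52x + 19y:
  (0, 0) → P = 0
  (0, 16) → P = 304
  (11, 0) → P = 572
  (8, 12) → P = 644

At the optimal vertex, 2x + 4y = 64 and 4x + y = 44.
Solving simultaneously gives x = 8, y = 12.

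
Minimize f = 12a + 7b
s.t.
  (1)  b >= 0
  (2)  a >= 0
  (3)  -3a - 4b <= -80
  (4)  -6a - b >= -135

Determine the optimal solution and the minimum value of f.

a = 0, b = 20, minimum f = 140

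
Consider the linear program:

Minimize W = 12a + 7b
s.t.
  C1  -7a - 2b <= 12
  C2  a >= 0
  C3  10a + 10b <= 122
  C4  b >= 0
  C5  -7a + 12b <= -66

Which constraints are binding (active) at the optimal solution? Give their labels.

Feasible corners and W = 12a + 7b:
  (61/5, 0) → W = 732/5
  (1062/95, 97/95) → W = 13423/95
  (66/7, 0) → W = 792/7

The minimum is at (66/7, 0). Substituting into each constraint, equality holds for C4 and C5; the remaining constraints have slack.

C4 and C5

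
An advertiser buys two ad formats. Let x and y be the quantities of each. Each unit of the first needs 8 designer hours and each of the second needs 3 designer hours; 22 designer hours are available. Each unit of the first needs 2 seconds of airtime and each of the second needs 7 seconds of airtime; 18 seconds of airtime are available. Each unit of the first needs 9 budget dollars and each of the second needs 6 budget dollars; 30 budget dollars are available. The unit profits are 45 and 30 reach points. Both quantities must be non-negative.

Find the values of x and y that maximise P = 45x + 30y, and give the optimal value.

x = 2, y = 2, maximum P = 150

Extreme points and P = 45x + 30y:
  (0, 0) → P = 0
  (0, 18/7) → P = 540/7
  (11/4, 0) → P = 495/4
  (2, 2) → P = 150

The binding constraints are 8x + 3y = 22 and 2x + 7y = 18.
Solving simultaneously gives x = 2, y = 2.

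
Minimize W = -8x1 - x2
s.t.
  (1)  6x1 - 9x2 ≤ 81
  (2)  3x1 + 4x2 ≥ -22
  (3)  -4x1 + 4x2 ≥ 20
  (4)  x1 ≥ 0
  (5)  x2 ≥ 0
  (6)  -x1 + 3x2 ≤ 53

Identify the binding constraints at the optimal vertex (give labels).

Feasible corners and W = -8x1 - x2:
  (0, 5) → W = -5
  (19, 24) → W = -176
  (0, 53/3) → W = -53/3

The minimum is at (19, 24). Substituting into each constraint, equality holds for (3) and (6); the remaining constraints have slack.

(3) and (6)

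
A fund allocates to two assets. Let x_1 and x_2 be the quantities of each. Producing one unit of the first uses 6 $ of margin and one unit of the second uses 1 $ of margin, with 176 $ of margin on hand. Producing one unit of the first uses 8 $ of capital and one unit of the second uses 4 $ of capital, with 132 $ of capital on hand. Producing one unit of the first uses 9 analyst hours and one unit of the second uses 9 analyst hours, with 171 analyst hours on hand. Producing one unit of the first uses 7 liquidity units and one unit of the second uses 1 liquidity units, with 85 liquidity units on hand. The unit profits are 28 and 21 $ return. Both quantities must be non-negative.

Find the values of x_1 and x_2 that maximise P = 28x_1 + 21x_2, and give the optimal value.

x_1 = 11, x_2 = 8, maximum P = 476

Feasible corners and P = 28x_1 + 21x_2:
  (0, 0) → P = 0
  (0, 19) → P = 399
  (85/7, 0) → P = 340
  (11, 8) → P = 476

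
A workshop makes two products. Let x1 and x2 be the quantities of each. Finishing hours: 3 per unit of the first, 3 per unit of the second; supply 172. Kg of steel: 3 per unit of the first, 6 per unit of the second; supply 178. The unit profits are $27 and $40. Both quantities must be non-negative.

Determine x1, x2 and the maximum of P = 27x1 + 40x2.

Extreme points and P = 27x1 + 40x2:
  (0, 0) → P = 0
  (0, 89/3) → P = 3560/3
  (172/3, 0) → P = 1548
  (166/3, 2) → P = 1574

The optimum lies where 3x1 + 3x2 = 172 and 3x1 + 6x2 = 178.
Solving simultaneously gives x1 = 166/3, x2 = 2.

x1 = 166/3, x2 = 2, maximum P = 1574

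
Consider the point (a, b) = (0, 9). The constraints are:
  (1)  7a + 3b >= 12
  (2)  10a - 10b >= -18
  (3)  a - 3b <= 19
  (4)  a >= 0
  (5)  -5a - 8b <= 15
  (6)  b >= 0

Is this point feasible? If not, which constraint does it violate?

not feasible — violates (2)

Constraint (2): 10a - 10b = -90, which is not ≥ -18. All other constraints are satisfied.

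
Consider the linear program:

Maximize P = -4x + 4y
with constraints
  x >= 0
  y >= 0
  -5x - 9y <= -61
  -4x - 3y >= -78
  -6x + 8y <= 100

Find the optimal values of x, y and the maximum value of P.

x = 0, y = 25/2, maximum P = 50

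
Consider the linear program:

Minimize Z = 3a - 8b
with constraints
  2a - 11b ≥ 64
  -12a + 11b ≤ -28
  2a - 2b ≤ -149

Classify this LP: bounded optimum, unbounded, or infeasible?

The boundaries 2a - 11b = 64 and -12a + 11b = -28 meet at (-18/5, -356/55), but that point violates 2a - 2b ≤ -149. Every candidate vertex is excluded by some other constraint, so the feasible region is empty.

infeasible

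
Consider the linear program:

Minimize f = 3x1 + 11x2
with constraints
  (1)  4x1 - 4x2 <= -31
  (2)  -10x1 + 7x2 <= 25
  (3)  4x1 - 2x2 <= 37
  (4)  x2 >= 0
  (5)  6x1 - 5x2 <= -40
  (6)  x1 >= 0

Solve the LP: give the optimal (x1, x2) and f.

x1 = 155/8, x2 = 125/4, minimum f = 3215/8

Corner points and f = 3x1 + 11x2:
  (309/8, 235/4) → f = 6097/8
  (155/8, 125/4) → f = 3215/8
  (265/8, 191/4) → f = 4997/8

The optimum lies where -10x1 + 7x2 = 25 and 6x1 - 5x2 = -40.
Solving simultaneously gives x1 = 155/8, x2 = 125/4.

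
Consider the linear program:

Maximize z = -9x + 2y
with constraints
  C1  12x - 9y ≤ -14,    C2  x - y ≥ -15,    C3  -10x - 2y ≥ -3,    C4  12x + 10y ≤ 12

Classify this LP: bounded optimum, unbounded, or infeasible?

unbounded

From the feasible point (-8/57, 26/19), moving in the direction (-9, -12) keeps every constraint satisfied while z increases without bound.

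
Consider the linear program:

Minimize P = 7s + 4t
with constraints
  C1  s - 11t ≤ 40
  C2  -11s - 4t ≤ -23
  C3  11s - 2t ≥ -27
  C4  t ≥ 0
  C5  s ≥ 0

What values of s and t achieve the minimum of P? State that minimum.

Vertices and P = 7s + 4t:
  (40, 0) → P = 280
  (23/11, 0) → P = 161/11
  (0, 23/4) → P = 23
  (0, 27/2) → P = 54
The feasible region is unbounded (it extends along (11, 1), (2, 11)), but P strictly increases along every unbounded feasible direction, so there is no improving ray and the minimum is attained at a vertex.

The optimum lies where -11s - 4t = -23 and t = 0.
Solving simultaneously gives s = 23/11, t = 0.

s = 23/11, t = 0, minimum P = 161/11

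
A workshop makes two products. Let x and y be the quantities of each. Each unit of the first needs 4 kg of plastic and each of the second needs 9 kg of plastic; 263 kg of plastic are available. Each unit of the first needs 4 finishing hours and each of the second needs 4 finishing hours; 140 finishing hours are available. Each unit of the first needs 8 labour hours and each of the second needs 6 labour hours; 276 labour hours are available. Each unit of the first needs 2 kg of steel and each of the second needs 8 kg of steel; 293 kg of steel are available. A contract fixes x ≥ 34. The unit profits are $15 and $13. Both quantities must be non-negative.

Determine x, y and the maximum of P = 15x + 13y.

x = 34, y = 2/3, maximum P = 1556/3

Feasible corners and P = 15x + 13y:
  (69/2, 0) → P = 1035/2
  (34, 0) → P = 510
  (34, 2/3) → P = 1556/3

The optimum lies where 8x + 6y = 276 and x = 34.
Solving simultaneously gives x = 34, y = 2/3.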